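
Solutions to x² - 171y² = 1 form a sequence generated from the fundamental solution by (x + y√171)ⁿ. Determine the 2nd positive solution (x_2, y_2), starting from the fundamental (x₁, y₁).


Step 1: Find the fundamental solution (x₁, y₁) of x² - 171y² = 1.
  Expand √171 as a continued fraction. a₀ = ⌊√171⌋ = 13; iterate m_{k+1} = d_k·a_k − m_k, d_{k+1} = (171 − m_{k+1}²)/d_k, a_{k+1} = ⌊(a₀ + m_{k+1})/d_{k+1}⌋ (starting m₀ = 0, d₀ = 1), with convergents p_k = a_k·p_{k-1} + p_{k-2}, q_k = a_k·q_{k-1} + q_{k-2} (p₋₁ = 1, q₋₁ = 0):
  k = 0: a₀ = 13; p₀/q₀ = 13/1; p₀² − 171·q₀² = 169 − 171 = -2.
  k = 1: m = 13, d = 2, a = ⌊(13 + 13)/2⌋ = 13; p/q = (13·13 + 1)/(13·1 + 0) = 170/13; p² − 171·q² = 28900 − 28899 = 1.
  The first convergent with p² − 171·q² = 1 gives the fundamental solution (x₁, y₁) = (170, 13).
Step 2: Apply the recurrence (x_{n+1}, y_{n+1}) = (x₁x_n + 171y₁y_n, x₁y_n + y₁x_n) repeatedly.
  From (x_1, y_1) = (170, 13): x_2 = 170·170 + 171·13·13 = 57799; y_2 = 170·13 + 13·170 = 4420.
Step 3: Verify x_2² - 171·y_2² = 3340724401 - 3340724400 = 1 (should be 1). ✓

(x_1, y_1) = (170, 13); (x_2, y_2) = (57799, 4420).


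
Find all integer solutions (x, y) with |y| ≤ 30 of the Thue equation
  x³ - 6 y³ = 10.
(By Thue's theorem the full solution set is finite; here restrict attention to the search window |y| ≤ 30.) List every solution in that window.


The equation is x³ - 6y³ = 10. For fixed y, x³ = 6·y³ + 10, so a solution requires the RHS to be a perfect cube.
Strategy: iterate y from -30 to 30, compute RHS = 6·y³ + 10, and check whether it is a (positive or negative) perfect cube.
Check small values of y:
  y = 0: RHS = 10 is not a perfect cube.
  y = 1: RHS = 16 is not a perfect cube.
  y = -1: RHS = 4 is not a perfect cube.
  y = 2: RHS = 58 is not a perfect cube.
  y = -2: RHS = -38 is not a perfect cube.
  y = 3: RHS = 172 is not a perfect cube.
  y = -3: RHS = -152 is not a perfect cube.
Continuing the search up to |y| = 30 finds no solutions either.
No (x, y) in the scanned range satisfies the equation.

No integer solutions with |y| ≤ 30.


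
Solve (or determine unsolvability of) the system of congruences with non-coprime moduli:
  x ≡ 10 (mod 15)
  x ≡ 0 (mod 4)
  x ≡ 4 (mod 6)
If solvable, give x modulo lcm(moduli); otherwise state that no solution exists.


Moduli 15, 4, 6 are not pairwise coprime, so CRT works modulo lcm(m_i) when all pairwise compatibility conditions hold.
Pairwise compatibility: gcd(m_i, m_j) must divide a_i - a_j for every pair.
Merge one congruence at a time:
  Start: x ≡ 10 (mod 15).
  Combine with x ≡ 0 (mod 4): gcd(15, 4) = 1; 0 - 10 = -10, which IS divisible by 1, so compatible.
    Write x = 10 + 15·t and substitute into x ≡ 0 (mod 4): 15·t ≡ 0 − 10 = -10 (mod 4).
    Reduce coefficients mod 4: 3·t ≡ 2 (mod 4).
    The inverse of 3 mod 4 is 3 (since 3·3 = 9 = 2·4 + 1), so t ≡ 3·2 = 6 ≡ 2 (mod 4).
    Then x = 10 + 15·2 = 40, valid modulo lcm(15, 4) = 60: x ≡ 40 (mod 60).
  Combine with x ≡ 4 (mod 6): gcd(60, 6) = 6; 4 - 40 = -36, which IS divisible by 6, so compatible.
    Write x = 40 + 60·t and substitute into x ≡ 4 (mod 6): 60·t ≡ 4 − 40 = -36 (mod 6).
    Divide the congruence (and modulus) by g = 6: 10·t ≡ -6 (mod 1).
    Modulo 1 every t works; take t = 0.
    Then x = 40 + 60·0 = 40, valid modulo lcm(60, 6) = 60: x ≡ 40 (mod 60).
Verify: 40 mod 15 = 10, 40 mod 4 = 0, 40 mod 6 = 4.

x ≡ 40 (mod 60).


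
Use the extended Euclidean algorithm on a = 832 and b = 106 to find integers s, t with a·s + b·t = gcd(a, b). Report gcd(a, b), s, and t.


Euclidean algorithm on (832, 106) — divide until remainder is 0:
  832 = 7 · 106 + 90
  106 = 1 · 90 + 16
  90 = 5 · 16 + 10
  16 = 1 · 10 + 6
  10 = 1 · 6 + 4
  6 = 1 · 4 + 2
  4 = 2 · 2 + 0
gcd(832, 106) = 2.
Track Bezout coefficients alongside the remainders: start with r₀ = 832 = a·1 + b·0 (s = 1, t = 0) and r₁ = 106 = a·0 + b·1 (s = 0, t = 1); each new remainder r_{k+1} = r_{k-1} − q_k·r_k inherits s_{k+1} = s_{k-1} − q_k·s_k, t_{k+1} = t_{k-1} − q_k·t_k, so r_k = a·s_k + b·t_k at every step:
  q = 7: r = 90, s = 1 − 7·0 = 1, t = 0 − 7·1 = -7  (check: 832·1 + 106·(-7) = 90)
  q = 1: r = 16, s = 0 − 1·1 = -1, t = 1 − 1·(-7) = 8  (check: 832·(-1) + 106·8 = 16)
  q = 5: r = 10, s = 1 − 5·(-1) = 6, t = -7 − 5·8 = -47  (check: 832·6 + 106·(-47) = 10)
  q = 1: r = 6, s = -1 − 1·6 = -7, t = 8 − 1·(-47) = 55  (check: 832·(-7) + 106·55 = 6)
  q = 1: r = 4, s = 6 − 1·(-7) = 13, t = -47 − 1·55 = -102  (check: 832·13 + 106·(-102) = 4)
  q = 1: r = 2, s = -7 − 1·13 = -20, t = 55 − 1·(-102) = 157  (check: 832·(-20) + 106·157 = 2)
The row with r = 2 (the gcd) gives the Bezout coefficients s = -20, t = 157.
Result: 832 · (-20) + 106 · (157) = 2.

gcd(832, 106) = 2; s = -20, t = 157 (check: 832·(-20) + 106·157 = 2).


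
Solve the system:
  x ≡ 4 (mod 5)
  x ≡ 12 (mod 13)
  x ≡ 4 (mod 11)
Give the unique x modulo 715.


Moduli 5, 13, 11 are pairwise coprime; by CRT there is a unique solution modulo M = 5 · 13 · 11 = 715.
Solve pairwise, accumulating the modulus:
  Start with x ≡ 4 (mod 5).
  Combine with x ≡ 12 (mod 13): since gcd(5, 13) = 1, we get a unique residue mod 65.
    Write x = 4 + 5·t and substitute into x ≡ 12 (mod 13): 5·t ≡ 12 − 4 = 8 (mod 13).
    The inverse of 5 mod 13 is 8 (since 5·8 = 40 = 3·13 + 1), so t ≡ 8·8 = 64 ≡ 12 (mod 13).
    Then x = 4 + 5·12 = 64, valid modulo lcm(5, 13) = 65: x ≡ 64 (mod 65).
  Combine with x ≡ 4 (mod 11): since gcd(65, 11) = 1, we get a unique residue mod 715.
    Write x = 64 + 65·t and substitute into x ≡ 4 (mod 11): 65·t ≡ 4 − 64 = -60 (mod 11).
    Reduce coefficients mod 11: 10·t ≡ 6 (mod 11).
    The inverse of 10 mod 11 is 10 (since 10·10 = 100 = 9·11 + 1), so t ≡ 10·6 = 60 ≡ 5 (mod 11).
    Then x = 64 + 65·5 = 389, valid modulo lcm(65, 11) = 715: x ≡ 389 (mod 715).
Verify: 389 mod 5 = 4 ✓, 389 mod 13 = 12 ✓, 389 mod 11 = 4 ✓.

x ≡ 389 (mod 715).


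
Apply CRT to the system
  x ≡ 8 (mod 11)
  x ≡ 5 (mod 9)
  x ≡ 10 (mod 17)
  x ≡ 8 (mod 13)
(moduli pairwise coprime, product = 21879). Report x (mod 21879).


Product of moduli M = 11 · 9 · 17 · 13 = 21879.
Merge one congruence at a time:
  Start: x ≡ 8 (mod 11).
  Combine with x ≡ 5 (mod 9); new modulus lcm = 99.
    Write x = 8 + 11·t and substitute into x ≡ 5 (mod 9): 11·t ≡ 5 − 8 = -3 (mod 9).
    Reduce coefficients mod 9: 2·t ≡ 6 (mod 9).
    The inverse of 2 mod 9 is 5 (since 2·5 = 10 = 1·9 + 1), so t ≡ 5·6 = 30 ≡ 3 (mod 9).
    Then x = 8 + 11·3 = 41, valid modulo lcm(11, 9) = 99: x ≡ 41 (mod 99).
  Combine with x ≡ 10 (mod 17); new modulus lcm = 1683.
    Write x = 41 + 99·t and substitute into x ≡ 10 (mod 17): 99·t ≡ 10 − 41 = -31 (mod 17).
    Reduce coefficients mod 17: 14·t ≡ 3 (mod 17).
    The inverse of 14 mod 17 is 11 (since 14·11 = 154 = 9·17 + 1), so t ≡ 11·3 = 33 ≡ 16 (mod 17).
    Then x = 41 + 99·16 = 1625, valid modulo lcm(99, 17) = 1683: x ≡ 1625 (mod 1683).
  Combine with x ≡ 8 (mod 13); new modulus lcm = 21879.
    Write x = 1625 + 1683·t and substitute into x ≡ 8 (mod 13): 1683·t ≡ 8 − 1625 = -1617 (mod 13).
    Reduce coefficients mod 13: 6·t ≡ 8 (mod 13).
    The inverse of 6 mod 13 is 11 (since 6·11 = 66 = 5·13 + 1), so t ≡ 11·8 = 88 ≡ 10 (mod 13).
    Then x = 1625 + 1683·10 = 18455, valid modulo lcm(1683, 13) = 21879: x ≡ 18455 (mod 21879).
Verify against each original: 18455 mod 11 = 8, 18455 mod 9 = 5, 18455 mod 17 = 10, 18455 mod 13 = 8.

x ≡ 18455 (mod 21879).


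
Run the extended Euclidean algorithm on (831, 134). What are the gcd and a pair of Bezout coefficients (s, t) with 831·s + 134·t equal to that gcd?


Euclidean algorithm on (831, 134) — divide until remainder is 0:
  831 = 6 · 134 + 27
  134 = 4 · 27 + 26
  27 = 1 · 26 + 1
  26 = 26 · 1 + 0
gcd(831, 134) = 1.
Track Bezout coefficients alongside the remainders: start with r₀ = 831 = a·1 + b·0 (s = 1, t = 0) and r₁ = 134 = a·0 + b·1 (s = 0, t = 1); each new remainder r_{k+1} = r_{k-1} − q_k·r_k inherits s_{k+1} = s_{k-1} − q_k·s_k, t_{k+1} = t_{k-1} − q_k·t_k, so r_k = a·s_k + b·t_k at every step:
  q = 6: r = 27, s = 1 − 6·0 = 1, t = 0 − 6·1 = -6  (check: 831·1 + 134·(-6) = 27)
  q = 4: r = 26, s = 0 − 4·1 = -4, t = 1 − 4·(-6) = 25  (check: 831·(-4) + 134·25 = 26)
  q = 1: r = 1, s = 1 − 1·(-4) = 5, t = -6 − 1·25 = -31  (check: 831·5 + 134·(-31) = 1)
The row with r = 1 (the gcd) gives the Bezout coefficients s = 5, t = -31.
Result: 831 · (5) + 134 · (-31) = 1.

gcd(831, 134) = 1; s = 5, t = -31 (check: 831·5 + 134·(-31) = 1).


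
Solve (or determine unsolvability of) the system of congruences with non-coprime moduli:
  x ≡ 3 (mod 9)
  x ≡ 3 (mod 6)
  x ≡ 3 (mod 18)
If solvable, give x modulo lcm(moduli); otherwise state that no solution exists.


Moduli 9, 6, 18 are not pairwise coprime, so CRT works modulo lcm(m_i) when all pairwise compatibility conditions hold.
Pairwise compatibility: gcd(m_i, m_j) must divide a_i - a_j for every pair.
Merge one congruence at a time:
  Start: x ≡ 3 (mod 9).
  Combine with x ≡ 3 (mod 6): gcd(9, 6) = 3; 3 - 3 = 0, which IS divisible by 3, so compatible.
    Write x = 3 + 9·t and substitute into x ≡ 3 (mod 6): 9·t ≡ 3 − 3 = 0 (mod 6).
    Divide the congruence (and modulus) by g = 3: 3·t ≡ 0 (mod 2).
    Reduce coefficients mod 2: 1·t ≡ 0 (mod 2).
    So t ≡ 0 (mod 2).
    Then x = 3 + 9·0 = 3, valid modulo lcm(9, 6) = 18: x ≡ 3 (mod 18).
  Combine with x ≡ 3 (mod 18): gcd(18, 18) = 18; 3 - 3 = 0, which IS divisible by 18, so compatible.
    Write x = 3 + 18·t and substitute into x ≡ 3 (mod 18): 18·t ≡ 3 − 3 = 0 (mod 18).
    Divide the congruence (and modulus) by g = 18: 1·t ≡ 0 (mod 1).
    Modulo 1 every t works; take t = 0.
    Then x = 3 + 18·0 = 3, valid modulo lcm(18, 18) = 18: x ≡ 3 (mod 18).
Verify: 3 mod 9 = 3, 3 mod 6 = 3, 3 mod 18 = 3.

x ≡ 3 (mod 18).


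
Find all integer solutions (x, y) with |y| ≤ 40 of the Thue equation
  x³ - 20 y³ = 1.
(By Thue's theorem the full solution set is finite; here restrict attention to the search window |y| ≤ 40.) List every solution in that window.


The equation is x³ - 20y³ = 1. For fixed y, x³ = 20·y³ + 1, so a solution requires the RHS to be a perfect cube.
Strategy: iterate y from -40 to 40, compute RHS = 20·y³ + 1, and check whether it is a (positive or negative) perfect cube.
Check small values of y:
  y = 0: RHS = 1 = (1)³ ⇒ x = 1 works.
  y = 1: RHS = 21 is not a perfect cube.
  y = -1: RHS = -19 is not a perfect cube.
  y = 2: RHS = 161 is not a perfect cube.
  y = -2: RHS = -159 is not a perfect cube.
  y = 3: RHS = 541 is not a perfect cube.
  y = -3: RHS = -539 is not a perfect cube.
Continuing, at y = -7: RHS = -6859 = (-19)³ ⇒ x = -19 works.
Searching the remaining y in |y| ≤ 40 finds no further solutions.
Collected solutions: (1, 0), (-19, -7).

Solutions (with |y| ≤ 40): (1, 0), (-19, -7).


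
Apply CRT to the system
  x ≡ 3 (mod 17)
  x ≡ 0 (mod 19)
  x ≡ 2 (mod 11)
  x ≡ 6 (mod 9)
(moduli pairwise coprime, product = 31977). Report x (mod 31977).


Product of moduli M = 17 · 19 · 11 · 9 = 31977.
Merge one congruence at a time:
  Start: x ≡ 3 (mod 17).
  Combine with x ≡ 0 (mod 19); new modulus lcm = 323.
    Write x = 3 + 17·t and substitute into x ≡ 0 (mod 19): 17·t ≡ 0 − 3 = -3 (mod 19).
    Reduce coefficients mod 19: 17·t ≡ 16 (mod 19).
    The inverse of 17 mod 19 is 9 (since 17·9 = 153 = 8·19 + 1), so t ≡ 9·16 = 144 ≡ 11 (mod 19).
    Then x = 3 + 17·11 = 190, valid modulo lcm(17, 19) = 323: x ≡ 190 (mod 323).
  Combine with x ≡ 2 (mod 11); new modulus lcm = 3553.
    Write x = 190 + 323·t and substitute into x ≡ 2 (mod 11): 323·t ≡ 2 − 190 = -188 (mod 11).
    Reduce coefficients mod 11: 4·t ≡ 10 (mod 11).
    The inverse of 4 mod 11 is 3 (since 4·3 = 12 = 1·11 + 1), so t ≡ 3·10 = 30 ≡ 8 (mod 11).
    Then x = 190 + 323·8 = 2774, valid modulo lcm(323, 11) = 3553: x ≡ 2774 (mod 3553).
  Combine with x ≡ 6 (mod 9); new modulus lcm = 31977.
    Write x = 2774 + 3553·t and substitute into x ≡ 6 (mod 9): 3553·t ≡ 6 − 2774 = -2768 (mod 9).
    Reduce coefficients mod 9: 7·t ≡ 4 (mod 9).
    The inverse of 7 mod 9 is 4 (since 7·4 = 28 = 3·9 + 1), so t ≡ 4·4 = 16 ≡ 7 (mod 9).
    Then x = 2774 + 3553·7 = 27645, valid modulo lcm(3553, 9) = 31977: x ≡ 27645 (mod 31977).
Verify against each original: 27645 mod 17 = 3, 27645 mod 19 = 0, 27645 mod 11 = 2, 27645 mod 9 = 6.

x ≡ 27645 (mod 31977).


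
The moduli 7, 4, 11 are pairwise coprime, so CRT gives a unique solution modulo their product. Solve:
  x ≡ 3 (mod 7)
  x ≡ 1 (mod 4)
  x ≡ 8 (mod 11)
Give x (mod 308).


Moduli 7, 4, 11 are pairwise coprime; by CRT there is a unique solution modulo M = 7 · 4 · 11 = 308.
Solve pairwise, accumulating the modulus:
  Start with x ≡ 3 (mod 7).
  Combine with x ≡ 1 (mod 4): since gcd(7, 4) = 1, we get a unique residue mod 28.
    Write x = 3 + 7·t and substitute into x ≡ 1 (mod 4): 7·t ≡ 1 − 3 = -2 (mod 4).
    Reduce coefficients mod 4: 3·t ≡ 2 (mod 4).
    The inverse of 3 mod 4 is 3 (since 3·3 = 9 = 2·4 + 1), so t ≡ 3·2 = 6 ≡ 2 (mod 4).
    Then x = 3 + 7·2 = 17, valid modulo lcm(7, 4) = 28: x ≡ 17 (mod 28).
  Combine with x ≡ 8 (mod 11): since gcd(28, 11) = 1, we get a unique residue mod 308.
    Write x = 17 + 28·t and substitute into x ≡ 8 (mod 11): 28·t ≡ 8 − 17 = -9 (mod 11).
    Reduce coefficients mod 11: 6·t ≡ 2 (mod 11).
    The inverse of 6 mod 11 is 2 (since 6·2 = 12 = 1·11 + 1), so t ≡ 2·2 = 4 ≡ 4 (mod 11).
    Then x = 17 + 28·4 = 129, valid modulo lcm(28, 11) = 308: x ≡ 129 (mod 308).
Verify: 129 mod 7 = 3 ✓, 129 mod 4 = 1 ✓, 129 mod 11 = 8 ✓.

x ≡ 129 (mod 308).


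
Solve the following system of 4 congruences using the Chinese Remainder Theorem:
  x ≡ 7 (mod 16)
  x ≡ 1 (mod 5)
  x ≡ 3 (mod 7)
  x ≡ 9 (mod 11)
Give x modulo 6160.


Product of moduli M = 16 · 5 · 7 · 11 = 6160.
Merge one congruence at a time:
  Start: x ≡ 7 (mod 16).
  Combine with x ≡ 1 (mod 5); new modulus lcm = 80.
    Write x = 7 + 16·t and substitute into x ≡ 1 (mod 5): 16·t ≡ 1 − 7 = -6 (mod 5).
    Reduce coefficients mod 5: 1·t ≡ 4 (mod 5).
    So t ≡ 4 (mod 5).
    Then x = 7 + 16·4 = 71, valid modulo lcm(16, 5) = 80: x ≡ 71 (mod 80).
  Combine with x ≡ 3 (mod 7); new modulus lcm = 560.
    Write x = 71 + 80·t and substitute into x ≡ 3 (mod 7): 80·t ≡ 3 − 71 = -68 (mod 7).
    Reduce coefficients mod 7: 3·t ≡ 2 (mod 7).
    The inverse of 3 mod 7 is 5 (since 3·5 = 15 = 2·7 + 1), so t ≡ 5·2 = 10 ≡ 3 (mod 7).
    Then x = 71 + 80·3 = 311, valid modulo lcm(80, 7) = 560: x ≡ 311 (mod 560).
  Combine with x ≡ 9 (mod 11); new modulus lcm = 6160.
    Write x = 311 + 560·t and substitute into x ≡ 9 (mod 11): 560·t ≡ 9 − 311 = -302 (mod 11).
    Reduce coefficients mod 11: 10·t ≡ 6 (mod 11).
    The inverse of 10 mod 11 is 10 (since 10·10 = 100 = 9·11 + 1), so t ≡ 10·6 = 60 ≡ 5 (mod 11).
    Then x = 311 + 560·5 = 3111, valid modulo lcm(560, 11) = 6160: x ≡ 3111 (mod 6160).
Verify against each original: 3111 mod 16 = 7, 3111 mod 5 = 1, 3111 mod 7 = 3, 3111 mod 11 = 9.

x ≡ 3111 (mod 6160).


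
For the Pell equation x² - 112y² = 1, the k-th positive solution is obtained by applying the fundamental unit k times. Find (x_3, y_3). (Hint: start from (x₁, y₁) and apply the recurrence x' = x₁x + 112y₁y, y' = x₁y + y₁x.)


Step 1: Find the fundamental solution (x₁, y₁) of x² - 112y² = 1.
  Expand √112 as a continued fraction. a₀ = ⌊√112⌋ = 10; iterate m_{k+1} = d_k·a_k − m_k, d_{k+1} = (112 − m_{k+1}²)/d_k, a_{k+1} = ⌊(a₀ + m_{k+1})/d_{k+1}⌋ (starting m₀ = 0, d₀ = 1), with convergents p_k = a_k·p_{k-1} + p_{k-2}, q_k = a_k·q_{k-1} + q_{k-2} (p₋₁ = 1, q₋₁ = 0):
  k = 0: a₀ = 10; p₀/q₀ = 10/1; p₀² − 112·q₀² = 100 − 112 = -12.
  k = 1: m = 10, d = 12, a = ⌊(10 + 10)/12⌋ = 1; p/q = (1·10 + 1)/(1·1 + 0) = 11/1; p² − 112·q² = 121 − 112 = 9.
  k = 2: m = 2, d = 9, a = ⌊(10 + 2)/9⌋ = 1; p/q = (1·11 + 10)/(1·1 + 1) = 21/2; p² − 112·q² = 441 − 448 = -7.
  k = 3: m = 7, d = 7, a = ⌊(10 + 7)/7⌋ = 2; p/q = (2·21 + 11)/(2·2 + 1) = 53/5; p² − 112·q² = 2809 − 2800 = 9.
  k = 4: m = 7, d = 9, a = ⌊(10 + 7)/9⌋ = 1; p/q = (1·53 + 21)/(1·5 + 2) = 74/7; p² − 112·q² = 5476 − 5488 = -12.
  k = 5: m = 2, d = 12, a = ⌊(10 + 2)/12⌋ = 1; p/q = (1·74 + 53)/(1·7 + 5) = 127/12; p² − 112·q² = 16129 − 16128 = 1.
  The first convergent with p² − 112·q² = 1 gives the fundamental solution (x₁, y₁) = (127, 12).
Step 2: Apply the recurrence (x_{n+1}, y_{n+1}) = (x₁x_n + 112y₁y_n, x₁y_n + y₁x_n) repeatedly.
  From (x_1, y_1) = (127, 12): x_2 = 127·127 + 112·12·12 = 32257; y_2 = 127·12 + 12·127 = 3048.
  From (x_2, y_2) = (32257, 3048): x_3 = 127·32257 + 112·12·3048 = 8193151; y_3 = 127·3048 + 12·32257 = 774180.
Step 3: Verify x_3² - 112·y_3² = 67127723308801 - 67127723308800 = 1 (should be 1). ✓

(x_1, y_1) = (127, 12); (x_3, y_3) = (8193151, 774180).


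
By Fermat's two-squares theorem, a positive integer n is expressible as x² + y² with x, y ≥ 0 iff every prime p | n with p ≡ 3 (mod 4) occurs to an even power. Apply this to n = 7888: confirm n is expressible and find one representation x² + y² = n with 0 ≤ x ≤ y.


Step 1: Factor n = 7888 = 2^4 · 17 · 29.
Step 2: Check the mod-4 condition on each prime factor: 2 = 2 (special); 17 ≡ 1 (mod 4), exponent 1; 29 ≡ 1 (mod 4), exponent 1.
All primes ≡ 3 (mod 4) appear to even exponent (or don't appear), so by the two-squares theorem n IS expressible as a sum of two squares.
Step 3: Build a representation. Group n = k² · m with k = 4 and m = 17 · 29 = 493 (a product of primes ≡ 1 (mod 4)); a representation of m scales to one of n via (k·x)² + (k·y)² = k²(x² + y²). Each prime p ≡ 1 (mod 4) is itself a sum of two squares; find a² by testing p − a² for a perfect square:
  17: 17 − 1² = 16 = 4² ⇒ 17 = 1² + 4².
  29: 29 − 1² = 28, 29 − 2² = 25 = 5² ⇒ 29 = 2² + 5².
  Combine using the Brahmagupta–Fibonacci identity (a² + b²)(c² + d²) = (ac − bd)² + (ad + bc)² = (ac + bd)² + (ad − bc)²:
  17 · 29 = 493: from (1² + 4²)(2² + 5²), take (1·2 − 4·5, 1·5 + 4·2) = (2 − 20, 5 + 8) = (-18, 13); dropping signs (only squares matter) gives (18, 13); check 18² + 13² = 324 + 169 = 493 ✓.
  Scale by k = 4: (4·18, 4·13) = (72, 52).
Step 4: Order so x ≤ y and verify: 52² + 72² = 2704 + 5184 = 7888 = n. ✓

n = 7888 = 52² + 72² (one valid representation with x ≤ y).


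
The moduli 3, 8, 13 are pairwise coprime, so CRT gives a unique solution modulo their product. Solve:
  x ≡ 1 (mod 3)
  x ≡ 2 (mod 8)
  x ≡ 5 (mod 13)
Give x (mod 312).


Moduli 3, 8, 13 are pairwise coprime; by CRT there is a unique solution modulo M = 3 · 8 · 13 = 312.
Solve pairwise, accumulating the modulus:
  Start with x ≡ 1 (mod 3).
  Combine with x ≡ 2 (mod 8): since gcd(3, 8) = 1, we get a unique residue mod 24.
    Write x = 1 + 3·t and substitute into x ≡ 2 (mod 8): 3·t ≡ 2 − 1 = 1 (mod 8).
    The inverse of 3 mod 8 is 3 (since 3·3 = 9 = 1·8 + 1), so t ≡ 3·1 = 3 ≡ 3 (mod 8).
    Then x = 1 + 3·3 = 10, valid modulo lcm(3, 8) = 24: x ≡ 10 (mod 24).
  Combine with x ≡ 5 (mod 13): since gcd(24, 13) = 1, we get a unique residue mod 312.
    Write x = 10 + 24·t and substitute into x ≡ 5 (mod 13): 24·t ≡ 5 − 10 = -5 (mod 13).
    Reduce coefficients mod 13: 11·t ≡ 8 (mod 13).
    The inverse of 11 mod 13 is 6 (since 11·6 = 66 = 5·13 + 1), so t ≡ 6·8 = 48 ≡ 9 (mod 13).
    Then x = 10 + 24·9 = 226, valid modulo lcm(24, 13) = 312: x ≡ 226 (mod 312).
Verify: 226 mod 3 = 1 ✓, 226 mod 8 = 2 ✓, 226 mod 13 = 5 ✓.

x ≡ 226 (mod 312).


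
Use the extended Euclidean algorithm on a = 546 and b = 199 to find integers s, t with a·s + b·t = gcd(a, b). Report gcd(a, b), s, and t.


Euclidean algorithm on (546, 199) — divide until remainder is 0:
  546 = 2 · 199 + 148
  199 = 1 · 148 + 51
  148 = 2 · 51 + 46
  51 = 1 · 46 + 5
  46 = 9 · 5 + 1
  5 = 5 · 1 + 0
gcd(546, 199) = 1.
Track Bezout coefficients alongside the remainders: start with r₀ = 546 = a·1 + b·0 (s = 1, t = 0) and r₁ = 199 = a·0 + b·1 (s = 0, t = 1); each new remainder r_{k+1} = r_{k-1} − q_k·r_k inherits s_{k+1} = s_{k-1} − q_k·s_k, t_{k+1} = t_{k-1} − q_k·t_k, so r_k = a·s_k + b·t_k at every step:
  q = 2: r = 148, s = 1 − 2·0 = 1, t = 0 − 2·1 = -2  (check: 546·1 + 199·(-2) = 148)
  q = 1: r = 51, s = 0 − 1·1 = -1, t = 1 − 1·(-2) = 3  (check: 546·(-1) + 199·3 = 51)
  q = 2: r = 46, s = 1 − 2·(-1) = 3, t = -2 − 2·3 = -8  (check: 546·3 + 199·(-8) = 46)
  q = 1: r = 5, s = -1 − 1·3 = -4, t = 3 − 1·(-8) = 11  (check: 546·(-4) + 199·11 = 5)
  q = 9: r = 1, s = 3 − 9·(-4) = 39, t = -8 − 9·11 = -107  (check: 546·39 + 199·(-107) = 1)
The row with r = 1 (the gcd) gives the Bezout coefficients s = 39, t = -107.
Result: 546 · (39) + 199 · (-107) = 1.

gcd(546, 199) = 1; s = 39, t = -107 (check: 546·39 + 199·(-107) = 1).


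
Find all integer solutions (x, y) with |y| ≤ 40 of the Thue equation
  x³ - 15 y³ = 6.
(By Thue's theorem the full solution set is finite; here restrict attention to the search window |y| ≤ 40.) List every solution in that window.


The equation is x³ - 15y³ = 6. For fixed y, x³ = 15·y³ + 6, so a solution requires the RHS to be a perfect cube.
Strategy: iterate y from -40 to 40, compute RHS = 15·y³ + 6, and check whether it is a (positive or negative) perfect cube.
Check small values of y:
  y = 0: RHS = 6 is not a perfect cube.
  y = 1: RHS = 21 is not a perfect cube.
  y = -1: RHS = -9 is not a perfect cube.
  y = 2: RHS = 126 is not a perfect cube.
  y = -2: RHS = -114 is not a perfect cube.
  y = 3: RHS = 411 is not a perfect cube.
  y = -3: RHS = -399 is not a perfect cube.
Continuing the search up to |y| = 40 finds no solutions either.
No (x, y) in the scanned range satisfies the equation.

No integer solutions with |y| ≤ 40.


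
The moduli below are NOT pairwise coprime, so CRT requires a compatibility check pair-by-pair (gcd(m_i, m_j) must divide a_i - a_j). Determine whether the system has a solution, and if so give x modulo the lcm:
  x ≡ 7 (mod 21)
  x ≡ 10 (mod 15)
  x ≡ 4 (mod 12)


Moduli 21, 15, 12 are not pairwise coprime, so CRT works modulo lcm(m_i) when all pairwise compatibility conditions hold.
Pairwise compatibility: gcd(m_i, m_j) must divide a_i - a_j for every pair.
Merge one congruence at a time:
  Start: x ≡ 7 (mod 21).
  Combine with x ≡ 10 (mod 15): gcd(21, 15) = 3; 10 - 7 = 3, which IS divisible by 3, so compatible.
    Write x = 7 + 21·t and substitute into x ≡ 10 (mod 15): 21·t ≡ 10 − 7 = 3 (mod 15).
    Divide the congruence (and modulus) by g = 3: 7·t ≡ 1 (mod 5).
    Reduce coefficients mod 5: 2·t ≡ 1 (mod 5).
    The inverse of 2 mod 5 is 3 (since 2·3 = 6 = 1·5 + 1), so t ≡ 3·1 = 3 ≡ 3 (mod 5).
    Then x = 7 + 21·3 = 70, valid modulo lcm(21, 15) = 105: x ≡ 70 (mod 105).
  Combine with x ≡ 4 (mod 12): gcd(105, 12) = 3; 4 - 70 = -66, which IS divisible by 3, so compatible.
    Write x = 70 + 105·t and substitute into x ≡ 4 (mod 12): 105·t ≡ 4 − 70 = -66 (mod 12).
    Divide the congruence (and modulus) by g = 3: 35·t ≡ -22 (mod 4).
    Reduce coefficients mod 4: 3·t ≡ 2 (mod 4).
    The inverse of 3 mod 4 is 3 (since 3·3 = 9 = 2·4 + 1), so t ≡ 3·2 = 6 ≡ 2 (mod 4).
    Then x = 70 + 105·2 = 280, valid modulo lcm(105, 12) = 420: x ≡ 280 (mod 420).
Verify: 280 mod 21 = 7, 280 mod 15 = 10, 280 mod 12 = 4.

x ≡ 280 (mod 420).


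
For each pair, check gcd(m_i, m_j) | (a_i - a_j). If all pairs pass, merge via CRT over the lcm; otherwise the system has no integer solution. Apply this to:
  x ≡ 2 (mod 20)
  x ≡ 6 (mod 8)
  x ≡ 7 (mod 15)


Moduli 20, 8, 15 are not pairwise coprime, so CRT works modulo lcm(m_i) when all pairwise compatibility conditions hold.
Pairwise compatibility: gcd(m_i, m_j) must divide a_i - a_j for every pair.
Merge one congruence at a time:
  Start: x ≡ 2 (mod 20).
  Combine with x ≡ 6 (mod 8): gcd(20, 8) = 4; 6 - 2 = 4, which IS divisible by 4, so compatible.
    Write x = 2 + 20·t and substitute into x ≡ 6 (mod 8): 20·t ≡ 6 − 2 = 4 (mod 8).
    Divide the congruence (and modulus) by g = 4: 5·t ≡ 1 (mod 2).
    Reduce coefficients mod 2: 1·t ≡ 1 (mod 2).
    So t ≡ 1 (mod 2).
    Then x = 2 + 20·1 = 22, valid modulo lcm(20, 8) = 40: x ≡ 22 (mod 40).
  Combine with x ≡ 7 (mod 15): gcd(40, 15) = 5; 7 - 22 = -15, which IS divisible by 5, so compatible.
    Write x = 22 + 40·t and substitute into x ≡ 7 (mod 15): 40·t ≡ 7 − 22 = -15 (mod 15).
    Divide the congruence (and modulus) by g = 5: 8·t ≡ -3 (mod 3).
    Reduce coefficients mod 3: 2·t ≡ 0 (mod 3).
    The inverse of 2 mod 3 is 2 (since 2·2 = 4 = 1·3 + 1), so t ≡ 2·0 = 0 ≡ 0 (mod 3).
    Then x = 22 + 40·0 = 22, valid modulo lcm(40, 15) = 120: x ≡ 22 (mod 120).
Verify: 22 mod 20 = 2, 22 mod 8 = 6, 22 mod 15 = 7.

x ≡ 22 (mod 120).


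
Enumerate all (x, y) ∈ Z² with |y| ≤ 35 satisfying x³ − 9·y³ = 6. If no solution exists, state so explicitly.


The equation is x³ - 9y³ = 6. For fixed y, x³ = 9·y³ + 6, so a solution requires the RHS to be a perfect cube.
Strategy: iterate y from -35 to 35, compute RHS = 9·y³ + 6, and check whether it is a (positive or negative) perfect cube.
Check small values of y:
  y = 0: RHS = 6 is not a perfect cube.
  y = 1: RHS = 15 is not a perfect cube.
  y = -1: RHS = -3 is not a perfect cube.
  y = 2: RHS = 78 is not a perfect cube.
  y = -2: RHS = -66 is not a perfect cube.
  y = 3: RHS = 249 is not a perfect cube.
  y = -3: RHS = -237 is not a perfect cube.
Continuing the search up to |y| = 35 finds no solutions either.
No (x, y) in the scanned range satisfies the equation.

No integer solutions with |y| ≤ 35.


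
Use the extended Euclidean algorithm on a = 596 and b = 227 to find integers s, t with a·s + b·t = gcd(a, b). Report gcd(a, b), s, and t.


Euclidean algorithm on (596, 227) — divide until remainder is 0:
  596 = 2 · 227 + 142
  227 = 1 · 142 + 85
  142 = 1 · 85 + 57
  85 = 1 · 57 + 28
  57 = 2 · 28 + 1
  28 = 28 · 1 + 0
gcd(596, 227) = 1.
Track Bezout coefficients alongside the remainders: start with r₀ = 596 = a·1 + b·0 (s = 1, t = 0) and r₁ = 227 = a·0 + b·1 (s = 0, t = 1); each new remainder r_{k+1} = r_{k-1} − q_k·r_k inherits s_{k+1} = s_{k-1} − q_k·s_k, t_{k+1} = t_{k-1} − q_k·t_k, so r_k = a·s_k + b·t_k at every step:
  q = 2: r = 142, s = 1 − 2·0 = 1, t = 0 − 2·1 = -2  (check: 596·1 + 227·(-2) = 142)
  q = 1: r = 85, s = 0 − 1·1 = -1, t = 1 − 1·(-2) = 3  (check: 596·(-1) + 227·3 = 85)
  q = 1: r = 57, s = 1 − 1·(-1) = 2, t = -2 − 1·3 = -5  (check: 596·2 + 227·(-5) = 57)
  q = 1: r = 28, s = -1 − 1·2 = -3, t = 3 − 1·(-5) = 8  (check: 596·(-3) + 227·8 = 28)
  q = 2: r = 1, s = 2 − 2·(-3) = 8, t = -5 − 2·8 = -21  (check: 596·8 + 227·(-21) = 1)
The row with r = 1 (the gcd) gives the Bezout coefficients s = 8, t = -21.
Result: 596 · (8) + 227 · (-21) = 1.

gcd(596, 227) = 1; s = 8, t = -21 (check: 596·8 + 227·(-21) = 1).


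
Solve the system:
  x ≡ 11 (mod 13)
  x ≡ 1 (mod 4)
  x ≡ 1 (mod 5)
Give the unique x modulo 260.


Moduli 13, 4, 5 are pairwise coprime; by CRT there is a unique solution modulo M = 13 · 4 · 5 = 260.
Solve pairwise, accumulating the modulus:
  Start with x ≡ 11 (mod 13).
  Combine with x ≡ 1 (mod 4): since gcd(13, 4) = 1, we get a unique residue mod 52.
    Write x = 11 + 13·t and substitute into x ≡ 1 (mod 4): 13·t ≡ 1 − 11 = -10 (mod 4).
    Reduce coefficients mod 4: 1·t ≡ 2 (mod 4).
    So t ≡ 2 (mod 4).
    Then x = 11 + 13·2 = 37, valid modulo lcm(13, 4) = 52: x ≡ 37 (mod 52).
  Combine with x ≡ 1 (mod 5): since gcd(52, 5) = 1, we get a unique residue mod 260.
    Write x = 37 + 52·t and substitute into x ≡ 1 (mod 5): 52·t ≡ 1 − 37 = -36 (mod 5).
    Reduce coefficients mod 5: 2·t ≡ 4 (mod 5).
    The inverse of 2 mod 5 is 3 (since 2·3 = 6 = 1·5 + 1), so t ≡ 3·4 = 12 ≡ 2 (mod 5).
    Then x = 37 + 52·2 = 141, valid modulo lcm(52, 5) = 260: x ≡ 141 (mod 260).
Verify: 141 mod 13 = 11 ✓, 141 mod 4 = 1 ✓, 141 mod 5 = 1 ✓.

x ≡ 141 (mod 260).


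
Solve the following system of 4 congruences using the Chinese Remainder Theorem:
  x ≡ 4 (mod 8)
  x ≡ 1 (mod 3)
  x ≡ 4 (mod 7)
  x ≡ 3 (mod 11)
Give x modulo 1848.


Product of moduli M = 8 · 3 · 7 · 11 = 1848.
Merge one congruence at a time:
  Start: x ≡ 4 (mod 8).
  Combine with x ≡ 1 (mod 3); new modulus lcm = 24.
    Write x = 4 + 8·t and substitute into x ≡ 1 (mod 3): 8·t ≡ 1 − 4 = -3 (mod 3).
    Reduce coefficients mod 3: 2·t ≡ 0 (mod 3).
    The inverse of 2 mod 3 is 2 (since 2·2 = 4 = 1·3 + 1), so t ≡ 2·0 = 0 ≡ 0 (mod 3).
    Then x = 4 + 8·0 = 4, valid modulo lcm(8, 3) = 24: x ≡ 4 (mod 24).
  Combine with x ≡ 4 (mod 7); new modulus lcm = 168.
    Write x = 4 + 24·t and substitute into x ≡ 4 (mod 7): 24·t ≡ 4 − 4 = 0 (mod 7).
    Reduce coefficients mod 7: 3·t ≡ 0 (mod 7).
    The inverse of 3 mod 7 is 5 (since 3·5 = 15 = 2·7 + 1), so t ≡ 5·0 = 0 ≡ 0 (mod 7).
    Then x = 4 + 24·0 = 4, valid modulo lcm(24, 7) = 168: x ≡ 4 (mod 168).
  Combine with x ≡ 3 (mod 11); new modulus lcm = 1848.
    Write x = 4 + 168·t and substitute into x ≡ 3 (mod 11): 168·t ≡ 3 − 4 = -1 (mod 11).
    Reduce coefficients mod 11: 3·t ≡ 10 (mod 11).
    The inverse of 3 mod 11 is 4 (since 3·4 = 12 = 1·11 + 1), so t ≡ 4·10 = 40 ≡ 7 (mod 11).
    Then x = 4 + 168·7 = 1180, valid modulo lcm(168, 11) = 1848: x ≡ 1180 (mod 1848).
Verify against each original: 1180 mod 8 = 4, 1180 mod 3 = 1, 1180 mod 7 = 4, 1180 mod 11 = 3.

x ≡ 1180 (mod 1848).


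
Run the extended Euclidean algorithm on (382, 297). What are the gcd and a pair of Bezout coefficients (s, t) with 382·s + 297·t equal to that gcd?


Euclidean algorithm on (382, 297) — divide until remainder is 0:
  382 = 1 · 297 + 85
  297 = 3 · 85 + 42
  85 = 2 · 42 + 1
  42 = 42 · 1 + 0
gcd(382, 297) = 1.
Track Bezout coefficients alongside the remainders: start with r₀ = 382 = a·1 + b·0 (s = 1, t = 0) and r₁ = 297 = a·0 + b·1 (s = 0, t = 1); each new remainder r_{k+1} = r_{k-1} − q_k·r_k inherits s_{k+1} = s_{k-1} − q_k·s_k, t_{k+1} = t_{k-1} − q_k·t_k, so r_k = a·s_k + b·t_k at every step:
  q = 1: r = 85, s = 1 − 1·0 = 1, t = 0 − 1·1 = -1  (check: 382·1 + 297·(-1) = 85)
  q = 3: r = 42, s = 0 − 3·1 = -3, t = 1 − 3·(-1) = 4  (check: 382·(-3) + 297·4 = 42)
  q = 2: r = 1, s = 1 − 2·(-3) = 7, t = -1 − 2·4 = -9  (check: 382·7 + 297·(-9) = 1)
The row with r = 1 (the gcd) gives the Bezout coefficients s = 7, t = -9.
Result: 382 · (7) + 297 · (-9) = 1.

gcd(382, 297) = 1; s = 7, t = -9 (check: 382·7 + 297·(-9) = 1).


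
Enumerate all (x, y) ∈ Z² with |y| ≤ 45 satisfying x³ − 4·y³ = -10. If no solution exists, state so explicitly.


The equation is x³ - 4y³ = -10. For fixed y, x³ = 4·y³ − 10, so a solution requires the RHS to be a perfect cube.
Strategy: iterate y from -45 to 45, compute RHS = 4·y³ − 10, and check whether it is a (positive or negative) perfect cube.
Check small values of y:
  y = 0: RHS = -10 is not a perfect cube.
  y = 1: RHS = -6 is not a perfect cube.
  y = -1: RHS = -14 is not a perfect cube.
  y = 2: RHS = 22 is not a perfect cube.
  y = -2: RHS = -42 is not a perfect cube.
  y = 3: RHS = 98 is not a perfect cube.
  y = -3: RHS = -118 is not a perfect cube.
Continuing the search up to |y| = 45 finds no solutions either.
No (x, y) in the scanned range satisfies the equation.

No integer solutions with |y| ≤ 45.


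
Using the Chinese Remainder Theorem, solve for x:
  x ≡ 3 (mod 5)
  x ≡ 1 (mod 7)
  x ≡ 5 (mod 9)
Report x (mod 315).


Moduli 5, 7, 9 are pairwise coprime; by CRT there is a unique solution modulo M = 5 · 7 · 9 = 315.
Solve pairwise, accumulating the modulus:
  Start with x ≡ 3 (mod 5).
  Combine with x ≡ 1 (mod 7): since gcd(5, 7) = 1, we get a unique residue mod 35.
    Write x = 3 + 5·t and substitute into x ≡ 1 (mod 7): 5·t ≡ 1 − 3 = -2 (mod 7).
    Reduce coefficients mod 7: 5·t ≡ 5 (mod 7).
    The inverse of 5 mod 7 is 3 (since 5·3 = 15 = 2·7 + 1), so t ≡ 3·5 = 15 ≡ 1 (mod 7).
    Then x = 3 + 5·1 = 8, valid modulo lcm(5, 7) = 35: x ≡ 8 (mod 35).
  Combine with x ≡ 5 (mod 9): since gcd(35, 9) = 1, we get a unique residue mod 315.
    Write x = 8 + 35·t and substitute into x ≡ 5 (mod 9): 35·t ≡ 5 − 8 = -3 (mod 9).
    Reduce coefficients mod 9: 8·t ≡ 6 (mod 9).
    The inverse of 8 mod 9 is 8 (since 8·8 = 64 = 7·9 + 1), so t ≡ 8·6 = 48 ≡ 3 (mod 9).
    Then x = 8 + 35·3 = 113, valid modulo lcm(35, 9) = 315: x ≡ 113 (mod 315).
Verify: 113 mod 5 = 3 ✓, 113 mod 7 = 1 ✓, 113 mod 9 = 5 ✓.

x ≡ 113 (mod 315).


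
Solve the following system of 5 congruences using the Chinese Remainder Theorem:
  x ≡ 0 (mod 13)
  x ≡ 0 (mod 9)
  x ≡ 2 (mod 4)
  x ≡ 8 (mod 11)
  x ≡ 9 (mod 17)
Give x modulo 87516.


Product of moduli M = 13 · 9 · 4 · 11 · 17 = 87516.
Merge one congruence at a time:
  Start: x ≡ 0 (mod 13).
  Combine with x ≡ 0 (mod 9); new modulus lcm = 117.
    Write x = 0 + 13·t and substitute into x ≡ 0 (mod 9): 13·t ≡ 0 − 0 = 0 (mod 9).
    Reduce coefficients mod 9: 4·t ≡ 0 (mod 9).
    The inverse of 4 mod 9 is 7 (since 4·7 = 28 = 3·9 + 1), so t ≡ 7·0 = 0 ≡ 0 (mod 9).
    Then x = 0 + 13·0 = 0, valid modulo lcm(13, 9) = 117: x ≡ 0 (mod 117).
  Combine with x ≡ 2 (mod 4); new modulus lcm = 468.
    Write x = 0 + 117·t and substitute into x ≡ 2 (mod 4): 117·t ≡ 2 − 0 = 2 (mod 4).
    Reduce coefficients mod 4: 1·t ≡ 2 (mod 4).
    So t ≡ 2 (mod 4).
    Then x = 0 + 117·2 = 234, valid modulo lcm(117, 4) = 468: x ≡ 234 (mod 468).
  Combine with x ≡ 8 (mod 11); new modulus lcm = 5148.
    Write x = 234 + 468·t and substitute into x ≡ 8 (mod 11): 468·t ≡ 8 − 234 = -226 (mod 11).
    Reduce coefficients mod 11: 6·t ≡ 5 (mod 11).
    The inverse of 6 mod 11 is 2 (since 6·2 = 12 = 1·11 + 1), so t ≡ 2·5 = 10 ≡ 10 (mod 11).
    Then x = 234 + 468·10 = 4914, valid modulo lcm(468, 11) = 5148: x ≡ 4914 (mod 5148).
  Combine with x ≡ 9 (mod 17); new modulus lcm = 87516.
    Write x = 4914 + 5148·t and substitute into x ≡ 9 (mod 17): 5148·t ≡ 9 − 4914 = -4905 (mod 17).
    Reduce coefficients mod 17: 14·t ≡ 8 (mod 17).
    The inverse of 14 mod 17 is 11 (since 14·11 = 154 = 9·17 + 1), so t ≡ 11·8 = 88 ≡ 3 (mod 17).
    Then x = 4914 + 5148·3 = 20358, valid modulo lcm(5148, 17) = 87516: x ≡ 20358 (mod 87516).
Verify against each original: 20358 mod 13 = 0, 20358 mod 9 = 0, 20358 mod 4 = 2, 20358 mod 11 = 8, 20358 mod 17 = 9.

x ≡ 20358 (mod 87516).


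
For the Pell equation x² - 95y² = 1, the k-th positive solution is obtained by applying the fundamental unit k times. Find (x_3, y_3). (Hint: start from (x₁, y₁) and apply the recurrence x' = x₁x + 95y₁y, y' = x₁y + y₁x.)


Step 1: Find the fundamental solution (x₁, y₁) of x² - 95y² = 1.
  Expand √95 as a continued fraction. a₀ = ⌊√95⌋ = 9; iterate m_{k+1} = d_k·a_k − m_k, d_{k+1} = (95 − m_{k+1}²)/d_k, a_{k+1} = ⌊(a₀ + m_{k+1})/d_{k+1}⌋ (starting m₀ = 0, d₀ = 1), with convergents p_k = a_k·p_{k-1} + p_{k-2}, q_k = a_k·q_{k-1} + q_{k-2} (p₋₁ = 1, q₋₁ = 0):
  k = 0: a₀ = 9; p₀/q₀ = 9/1; p₀² − 95·q₀² = 81 − 95 = -14.
  k = 1: m = 9, d = 14, a = ⌊(9 + 9)/14⌋ = 1; p/q = (1·9 + 1)/(1·1 + 0) = 10/1; p² − 95·q² = 100 − 95 = 5.
  k = 2: m = 5, d = 5, a = ⌊(9 + 5)/5⌋ = 2; p/q = (2·10 + 9)/(2·1 + 1) = 29/3; p² − 95·q² = 841 − 855 = -14.
  k = 3: m = 5, d = 14, a = ⌊(9 + 5)/14⌋ = 1; p/q = (1·29 + 10)/(1·3 + 1) = 39/4; p² − 95·q² = 1521 − 1520 = 1.
  The first convergent with p² − 95·q² = 1 gives the fundamental solution (x₁, y₁) = (39, 4).
Step 2: Apply the recurrence (x_{n+1}, y_{n+1}) = (x₁x_n + 95y₁y_n, x₁y_n + y₁x_n) repeatedly.
  From (x_1, y_1) = (39, 4): x_2 = 39·39 + 95·4·4 = 3041; y_2 = 39·4 + 4·39 = 312.
  From (x_2, y_2) = (3041, 312): x_3 = 39·3041 + 95·4·312 = 237159; y_3 = 39·312 + 4·3041 = 24332.
Step 3: Verify x_3² - 95·y_3² = 56244391281 - 56244391280 = 1 (should be 1). ✓

(x_1, y_1) = (39, 4); (x_3, y_3) = (237159, 24332).


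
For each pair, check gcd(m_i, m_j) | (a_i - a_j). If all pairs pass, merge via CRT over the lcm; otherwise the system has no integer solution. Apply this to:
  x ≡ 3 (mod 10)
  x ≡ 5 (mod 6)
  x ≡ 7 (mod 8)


Moduli 10, 6, 8 are not pairwise coprime, so CRT works modulo lcm(m_i) when all pairwise compatibility conditions hold.
Pairwise compatibility: gcd(m_i, m_j) must divide a_i - a_j for every pair.
Merge one congruence at a time:
  Start: x ≡ 3 (mod 10).
  Combine with x ≡ 5 (mod 6): gcd(10, 6) = 2; 5 - 3 = 2, which IS divisible by 2, so compatible.
    Write x = 3 + 10·t and substitute into x ≡ 5 (mod 6): 10·t ≡ 5 − 3 = 2 (mod 6).
    Divide the congruence (and modulus) by g = 2: 5·t ≡ 1 (mod 3).
    Reduce coefficients mod 3: 2·t ≡ 1 (mod 3).
    The inverse of 2 mod 3 is 2 (since 2·2 = 4 = 1·3 + 1), so t ≡ 2·1 = 2 ≡ 2 (mod 3).
    Then x = 3 + 10·2 = 23, valid modulo lcm(10, 6) = 30: x ≡ 23 (mod 30).
  Combine with x ≡ 7 (mod 8): gcd(30, 8) = 2; 7 - 23 = -16, which IS divisible by 2, so compatible.
    Write x = 23 + 30·t and substitute into x ≡ 7 (mod 8): 30·t ≡ 7 − 23 = -16 (mod 8).
    Divide the congruence (and modulus) by g = 2: 15·t ≡ -8 (mod 4).
    Reduce coefficients mod 4: 3·t ≡ 0 (mod 4).
    The inverse of 3 mod 4 is 3 (since 3·3 = 9 = 2·4 + 1), so t ≡ 3·0 = 0 ≡ 0 (mod 4).
    Then x = 23 + 30·0 = 23, valid modulo lcm(30, 8) = 120: x ≡ 23 (mod 120).
Verify: 23 mod 10 = 3, 23 mod 6 = 5, 23 mod 8 = 7.

x ≡ 23 (mod 120).


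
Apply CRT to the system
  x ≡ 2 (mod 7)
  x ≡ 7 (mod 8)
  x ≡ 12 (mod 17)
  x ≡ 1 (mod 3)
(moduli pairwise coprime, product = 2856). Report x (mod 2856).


Product of moduli M = 7 · 8 · 17 · 3 = 2856.
Merge one congruence at a time:
  Start: x ≡ 2 (mod 7).
  Combine with x ≡ 7 (mod 8); new modulus lcm = 56.
    Write x = 2 + 7·t and substitute into x ≡ 7 (mod 8): 7·t ≡ 7 − 2 = 5 (mod 8).
    The inverse of 7 mod 8 is 7 (since 7·7 = 49 = 6·8 + 1), so t ≡ 7·5 = 35 ≡ 3 (mod 8).
    Then x = 2 + 7·3 = 23, valid modulo lcm(7, 8) = 56: x ≡ 23 (mod 56).
  Combine with x ≡ 12 (mod 17); new modulus lcm = 952.
    Write x = 23 + 56·t and substitute into x ≡ 12 (mod 17): 56·t ≡ 12 − 23 = -11 (mod 17).
    Reduce coefficients mod 17: 5·t ≡ 6 (mod 17).
    The inverse of 5 mod 17 is 7 (since 5·7 = 35 = 2·17 + 1), so t ≡ 7·6 = 42 ≡ 8 (mod 17).
    Then x = 23 + 56·8 = 471, valid modulo lcm(56, 17) = 952: x ≡ 471 (mod 952).
  Combine with x ≡ 1 (mod 3); new modulus lcm = 2856.
    Write x = 471 + 952·t and substitute into x ≡ 1 (mod 3): 952·t ≡ 1 − 471 = -470 (mod 3).
    Reduce coefficients mod 3: 1·t ≡ 1 (mod 3).
    So t ≡ 1 (mod 3).
    Then x = 471 + 952·1 = 1423, valid modulo lcm(952, 3) = 2856: x ≡ 1423 (mod 2856).
Verify against each original: 1423 mod 7 = 2, 1423 mod 8 = 7, 1423 mod 17 = 12, 1423 mod 3 = 1.

x ≡ 1423 (mod 2856).


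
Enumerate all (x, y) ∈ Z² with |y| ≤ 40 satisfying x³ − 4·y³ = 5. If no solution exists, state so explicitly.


The equation is x³ - 4y³ = 5. For fixed y, x³ = 4·y³ + 5, so a solution requires the RHS to be a perfect cube.
Strategy: iterate y from -40 to 40, compute RHS = 4·y³ + 5, and check whether it is a (positive or negative) perfect cube.
Check small values of y:
  y = 0: RHS = 5 is not a perfect cube.
  y = 1: RHS = 9 is not a perfect cube.
  y = -1: RHS = 1 = (1)³ ⇒ x = 1 works.
  y = 2: RHS = 37 is not a perfect cube.
  y = -2: RHS = -27 = (-3)³ ⇒ x = -3 works.
  y = 3: RHS = 113 is not a perfect cube.
  y = -3: RHS = -103 is not a perfect cube.
Continuing the search up to |y| = 40 finds no further solutions beyond those listed.
Collected solutions: (1, -1), (-3, -2).

Solutions (with |y| ≤ 40): (1, -1), (-3, -2).
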